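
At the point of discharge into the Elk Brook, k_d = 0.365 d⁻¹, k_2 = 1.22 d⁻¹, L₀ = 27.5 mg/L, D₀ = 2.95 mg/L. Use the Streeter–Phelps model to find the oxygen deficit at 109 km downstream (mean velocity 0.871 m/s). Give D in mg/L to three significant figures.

Travel time t = x/v = 109 km / (0.871 m/s) = 109000 m / 0.871 m/s = 125100 s = 1.448 d.
k_d L₀/(k_2−k_d) = 0.365×27.5/(1.22−0.365) = 10.04/0.8550 = 11.74 mg/L.
e^(−k_d t) = e^(−0.365×1.448) = 0.5894; e^(−k_2 t) = e^(−1.22×1.448) = 0.1708.
D = 11.74 × (0.5894 − 0.1708) + 2.95 × 0.1708 = 4.914 + 0.5040 = 5.418 mg/L.

D ≈ 5.42 mg/L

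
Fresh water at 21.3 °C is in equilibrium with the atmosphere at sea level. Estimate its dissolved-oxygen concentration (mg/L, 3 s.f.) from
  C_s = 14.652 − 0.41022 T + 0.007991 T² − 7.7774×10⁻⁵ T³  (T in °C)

C_s = 14.652 − 0.41022×21.3 + 0.007991×21.3² − 7.7774×10⁻⁵×21.3³ = 8.788 mg/L.

C_s ≈ 8.79 mg/L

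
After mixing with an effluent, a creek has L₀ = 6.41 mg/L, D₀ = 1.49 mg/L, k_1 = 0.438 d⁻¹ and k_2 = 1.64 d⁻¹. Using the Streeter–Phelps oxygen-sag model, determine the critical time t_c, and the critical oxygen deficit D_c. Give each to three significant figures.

t_c ≈ 0.253 d; D_c ≈ 1.53 mg/L

t_c = [1/(k_2−k_1)] ln[(k_2/k_1)(1 − D₀(k_2−k_1)/(k_1 L₀))]
= [1/(1.64−0.438)] ln[(1.64/0.438)(1 − 1.49×1.202/(0.438×6.41))]
= (1/1.202) ln[3.744 × 0.3621] = 0.8319 × ln(1.356) = 0.8319 × 0.3044 = 0.2532 d.
L(t_c) = L₀ e^(−k_1 t_c) = 6.41 × 0.8950 = 5.737 mg/L, and at the critical point k_2 D_c = k_1 L, so D_c = (0.438/1.64) × 5.737 = 1.532 mg/L.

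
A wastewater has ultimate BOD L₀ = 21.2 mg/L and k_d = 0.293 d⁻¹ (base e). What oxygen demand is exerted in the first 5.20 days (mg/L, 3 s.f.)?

y_t = L₀(1 − e^(−k_d t)) = 21.2 × (1 − e^(−0.293×5.20))
= 21.2 × (1 − 0.2179) = 21.2 × 0.7821 = 16.58 mg/L.

y ≈ 16.6 mg/L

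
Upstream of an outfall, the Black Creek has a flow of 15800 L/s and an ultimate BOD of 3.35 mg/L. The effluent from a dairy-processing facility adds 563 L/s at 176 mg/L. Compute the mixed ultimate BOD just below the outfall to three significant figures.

9.29 mg/L

Flow-weighted mixing: C = (Q_r C_r + Q_w C_w)/(Q_r + Q_w)
= (15800×3.35 + 563×176)/(15800 + 563) = 152000/16360 = 9.290 mg/L.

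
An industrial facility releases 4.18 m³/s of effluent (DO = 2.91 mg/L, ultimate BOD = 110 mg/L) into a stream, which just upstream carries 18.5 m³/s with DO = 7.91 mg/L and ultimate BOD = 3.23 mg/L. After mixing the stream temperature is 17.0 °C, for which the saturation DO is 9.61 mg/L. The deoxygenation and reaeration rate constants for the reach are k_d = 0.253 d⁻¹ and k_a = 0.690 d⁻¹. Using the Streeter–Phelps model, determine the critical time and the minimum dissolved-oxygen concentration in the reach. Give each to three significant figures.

Mixed DO = (18.5×7.91 + 4.18×2.91)/(18.5+4.18) = 158.5/22.68 = 6.988 mg/L.
Mixed L₀ = (18.5×3.23 + 4.18×110)/(22.68) = 519.6/22.68 = 22.91 mg/L.
Initial deficit D₀ = C_s − DO₀ = 9.61 − 6.988 = 2.622 mg/L.
t_c = (1/0.4370) ln[(0.690/0.253)(1 − 2.622×0.4370/(0.253×22.91))] = 2.288 × ln(2.188) = 1.792 d.
D_c = (0.253/0.690) × 22.91 × e^(−0.253×1.792) = 0.3667 × 22.91 × 0.6355 = 5.338 mg/L.
Minimum DO = 9.61 − 5.338 = 4.272 mg/L.

t_c ≈ 1.79 d; minimum DO ≈ 4.27 mg/L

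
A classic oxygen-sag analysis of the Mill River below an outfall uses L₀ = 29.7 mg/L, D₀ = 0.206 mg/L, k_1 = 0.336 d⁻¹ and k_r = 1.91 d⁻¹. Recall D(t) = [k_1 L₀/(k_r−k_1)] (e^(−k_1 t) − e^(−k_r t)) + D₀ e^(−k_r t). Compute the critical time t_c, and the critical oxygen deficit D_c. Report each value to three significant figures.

t_c = [1/(k_r−k_1)] ln[(k_r/k_1)(1 − D₀(k_r−k_1)/(k_1 L₀))]
= [1/(1.91−0.336)] ln[(1.91/0.336)(1 − 0.206×1.574/(0.336×29.7))]
= (1/1.574) ln[5.685 × 0.9675] = 0.6353 × ln(5.500) = 0.6353 × 1.705 = 1.083 d.
D_c = (k_1/k_r) L₀ e^(−k_1 t_c) = (0.336/1.91) × 29.7 × e^(−0.336×1.083) = 0.1759 × 29.7 × 0.6950 = 3.631 mg/L.

t_c ≈ 1.08 d; D_c ≈ 3.63 mg/L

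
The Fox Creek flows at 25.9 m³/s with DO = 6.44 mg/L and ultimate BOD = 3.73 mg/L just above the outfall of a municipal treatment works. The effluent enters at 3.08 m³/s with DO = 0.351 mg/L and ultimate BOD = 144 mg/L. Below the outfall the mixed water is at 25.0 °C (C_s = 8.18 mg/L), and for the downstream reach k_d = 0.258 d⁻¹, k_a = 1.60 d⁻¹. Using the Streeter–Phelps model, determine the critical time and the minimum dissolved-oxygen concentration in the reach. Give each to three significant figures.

Mixed DO = (25.9×6.44 + 3.08×0.351)/(25.9+3.08) = 167.9/28.98 = 5.793 mg/L.
Mixed L₀ = (25.9×3.73 + 3.08×144)/(28.98) = 540.1/28.98 = 18.64 mg/L.
Initial deficit D₀ = C_s − DO₀ = 8.18 − 5.793 = 2.387 mg/L.
t_c = (1/1.342) ln[(1.60/0.258)(1 − 2.387×1.342/(0.258×18.64))] = 0.7452 × ln(2.070) = 0.5421 d.
D_c = (0.258/1.60) × 18.64 × e^(−0.258×0.5421) = 0.1613 × 18.64 × 0.8695 = 2.613 mg/L.
Minimum DO = 8.18 − 2.613 = 5.567 mg/L.

t_c ≈ 0.542 d; minimum DO ≈ 5.57 mg/L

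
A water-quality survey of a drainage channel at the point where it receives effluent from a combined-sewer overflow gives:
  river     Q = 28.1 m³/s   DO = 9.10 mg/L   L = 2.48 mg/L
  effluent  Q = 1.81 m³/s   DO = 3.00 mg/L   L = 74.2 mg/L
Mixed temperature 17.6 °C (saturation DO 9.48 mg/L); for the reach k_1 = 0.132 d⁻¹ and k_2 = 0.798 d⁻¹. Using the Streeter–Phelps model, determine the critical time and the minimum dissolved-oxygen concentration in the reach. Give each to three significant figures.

t_c ≈ 1.49 d; minimum DO ≈ 8.55 mg/L

Mixed DO = (28.1×9.10 + 1.81×3.00)/(28.1+1.81) = 261.1/29.91 = 8.731 mg/L.
Mixed L₀ = (28.1×2.48 + 1.81×74.2)/(29.91) = 204.0/29.91 = 6.820 mg/L.
Initial deficit D₀ = C_s − DO₀ = 9.48 − 8.731 = 0.7491 mg/L.
t_c = (1/0.6660) ln[(0.798/0.132)(1 − 0.7491×0.6660/(0.132×6.820))] = 1.502 × ln(2.695) = 1.489 d.
D_c = (0.132/0.798) × 6.820 × e^(−0.132×1.489) = 0.1654 × 6.820 × 0.8216 = 0.9269 mg/L.
Minimum DO = 9.48 − 0.9269 = 8.553 mg/L.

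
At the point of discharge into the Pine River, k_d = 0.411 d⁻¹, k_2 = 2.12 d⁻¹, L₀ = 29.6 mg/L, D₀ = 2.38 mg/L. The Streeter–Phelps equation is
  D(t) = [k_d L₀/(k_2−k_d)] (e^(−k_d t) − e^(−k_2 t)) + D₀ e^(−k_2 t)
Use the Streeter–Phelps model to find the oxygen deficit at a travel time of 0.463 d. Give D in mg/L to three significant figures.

k_d L₀/(k_2−k_d) = 0.411×29.6/(2.12−0.411) = 12.17/1.709 = 7.119 mg/L.
e^(−k_d t) = e^(−0.411×0.4630) = 0.8267; e^(−k_2 t) = e^(−2.12×0.4630) = 0.3747.
D = 7.119 × (0.8267 − 0.3747) + 2.38 × 0.3747 = 3.218 + 0.8918 = 4.109 mg/L.

D ≈ 4.11 mg/L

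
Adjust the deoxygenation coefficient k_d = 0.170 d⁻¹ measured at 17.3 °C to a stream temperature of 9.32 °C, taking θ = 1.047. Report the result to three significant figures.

k_d(T₂) = k_d(T₁) · θ^(T₂−T₁) = 0.170 × 1.047^(9.32−17.3)
= 0.170 × 1.047^-7.98 = 0.170 × 0.6931 = 0.1178 d⁻¹.

k_d ≈ 0.118 d⁻¹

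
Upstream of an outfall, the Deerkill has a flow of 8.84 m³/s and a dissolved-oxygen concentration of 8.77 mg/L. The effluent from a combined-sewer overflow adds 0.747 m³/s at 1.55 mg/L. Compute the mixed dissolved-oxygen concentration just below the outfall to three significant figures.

8.21 mg/L

Flow-weighted mixing: C = (Q_r C_r + Q_w C_w)/(Q_r + Q_w)
= (8.84×8.77 + 0.747×1.55)/(8.84 + 0.747) = 78.68/9.587 = 8.207 mg/L.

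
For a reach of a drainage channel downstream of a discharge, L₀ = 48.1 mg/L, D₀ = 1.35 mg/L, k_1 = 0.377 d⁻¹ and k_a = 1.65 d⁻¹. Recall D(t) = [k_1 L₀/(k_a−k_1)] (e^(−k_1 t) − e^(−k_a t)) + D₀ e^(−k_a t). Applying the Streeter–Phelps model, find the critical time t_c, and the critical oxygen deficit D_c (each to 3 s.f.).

With k_a/k_1 = 4.377 and 1 − D₀(k_a−k_1)/(k_1 L₀) = 0.9052,
t_c = ln(4.377 × 0.9052) / (1.65 − 0.377) = ln(3.962) / 1.273 = 1.377/1.273 = 1.081 d.
D_c = (k_1/k_a) L₀ e^(−k_1 t_c) = (0.377/1.65) × 48.1 × e^(−0.377×1.081) = 0.2285 × 48.1 × 0.6652 = 7.310 mg/L.

t_c ≈ 1.08 d; D_c ≈ 7.31 mg/L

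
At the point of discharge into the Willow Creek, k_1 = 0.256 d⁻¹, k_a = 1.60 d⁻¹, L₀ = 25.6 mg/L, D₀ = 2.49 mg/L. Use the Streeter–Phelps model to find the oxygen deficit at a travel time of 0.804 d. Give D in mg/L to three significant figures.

D ≈ 3.31 mg/L

k_1 L₀/(k_a−k_1) = 0.256×25.6/(1.60−0.256) = 6.554/1.344 = 4.876 mg/L.
e^(−k_1 t) = e^(−0.256×0.8040) = 0.8140; e^(−k_a t) = e^(−1.60×0.8040) = 0.2763.
D = 4.876 × (0.8140 − 0.2763) + 2.49 × 0.2763 = 2.622 + 0.6879 = 3.310 mg/L.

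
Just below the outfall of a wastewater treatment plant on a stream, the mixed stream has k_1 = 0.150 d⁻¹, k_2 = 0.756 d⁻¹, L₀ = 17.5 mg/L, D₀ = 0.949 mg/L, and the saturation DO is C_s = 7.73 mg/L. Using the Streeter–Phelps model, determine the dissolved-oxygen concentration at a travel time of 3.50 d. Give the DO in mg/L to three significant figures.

k_1 L₀/(k_2−k_1) = 0.150×17.5/(0.756−0.150) = 2.625/0.6060 = 4.332 mg/L.
e^(−k_1 t) = e^(−0.150×3.500) = 0.5916; e^(−k_2 t) = e^(−0.756×3.500) = 0.07093.
D = 4.332 × (0.5916 − 0.07093) + 0.949 × 0.07093 = 2.255 + 0.06732 = 2.322 mg/L.
DO = C_s − D = 7.73 − 2.322 = 5.408 mg/L.

DO ≈ 5.41 mg/L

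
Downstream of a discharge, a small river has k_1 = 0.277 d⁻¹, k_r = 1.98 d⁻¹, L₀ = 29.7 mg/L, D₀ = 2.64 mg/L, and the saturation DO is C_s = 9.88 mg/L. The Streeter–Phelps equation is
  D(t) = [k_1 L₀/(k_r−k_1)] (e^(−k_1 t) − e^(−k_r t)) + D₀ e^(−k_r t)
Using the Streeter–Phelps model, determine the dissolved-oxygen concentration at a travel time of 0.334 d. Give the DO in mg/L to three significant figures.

k_1 L₀/(k_r−k_1) = 0.277×29.7/(1.98−0.277) = 8.227/1.703 = 4.831 mg/L.
e^(−k_1 t) = e^(−0.277×0.3340) = 0.9116; e^(−k_r t) = e^(−1.98×0.3340) = 0.5162.
D = 4.831 × (0.9116 − 0.5162) + 2.64 × 0.5162 = 1.910 + 1.363 = 3.273 mg/L.
DO = C_s − D = 9.88 − 3.273 = 6.607 mg/L.

DO ≈ 6.61 mg/L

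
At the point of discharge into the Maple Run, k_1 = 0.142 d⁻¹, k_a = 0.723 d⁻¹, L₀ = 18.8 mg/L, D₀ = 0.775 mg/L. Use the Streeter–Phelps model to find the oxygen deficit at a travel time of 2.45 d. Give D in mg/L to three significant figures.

k_1 L₀/(k_a−k_1) = 0.142×18.8/(0.723−0.142) = 2.670/0.5810 = 4.595 mg/L.
e^(−k_1 t) = e^(−0.142×2.450) = 0.7062; e^(−k_a t) = e^(−0.723×2.450) = 0.1701.
D = 4.595 × (0.7062 − 0.1701) + 0.775 × 0.1701 = 2.463 + 0.1318 = 2.595 mg/L.

D ≈ 2.59 mg/L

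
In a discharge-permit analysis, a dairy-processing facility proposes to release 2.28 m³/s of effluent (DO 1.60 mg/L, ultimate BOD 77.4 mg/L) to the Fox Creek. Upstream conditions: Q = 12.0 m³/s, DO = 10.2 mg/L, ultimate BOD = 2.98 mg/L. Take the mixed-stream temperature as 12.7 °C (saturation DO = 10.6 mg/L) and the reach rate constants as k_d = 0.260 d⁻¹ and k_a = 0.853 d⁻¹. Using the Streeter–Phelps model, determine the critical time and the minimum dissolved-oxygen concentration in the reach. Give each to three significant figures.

Mixed DO = (12.0×10.2 + 2.28×1.60)/(12.0+2.28) = 126.0/14.28 = 8.827 mg/L.
Mixed L₀ = (12.0×2.98 + 2.28×77.4)/(14.28) = 212.2/14.28 = 14.86 mg/L.
Initial deficit D₀ = C_s − DO₀ = 10.6 − 8.827 = 1.773 mg/L.
t_c = (1/0.5930) ln[(0.853/0.260)(1 − 1.773×0.5930/(0.260×14.86))] = 1.686 × ln(2.388) = 1.468 d.
D_c = (0.260/0.853) × 14.86 × e^(−0.260×1.468) = 0.3048 × 14.86 × 0.6827 = 3.093 mg/L.
Minimum DO = 10.6 − 3.093 = 7.507 mg/L.

t_c ≈ 1.47 d; minimum DO ≈ 7.51 mg/L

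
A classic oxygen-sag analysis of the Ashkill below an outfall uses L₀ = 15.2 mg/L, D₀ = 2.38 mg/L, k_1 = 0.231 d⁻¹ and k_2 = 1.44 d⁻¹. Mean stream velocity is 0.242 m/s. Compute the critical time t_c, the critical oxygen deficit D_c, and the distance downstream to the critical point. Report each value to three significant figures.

t_c ≈ 0.0976 d; D_c ≈ 2.38 mg/L; x_c ≈ 2.04 km

With k_2/k_1 = 6.234 and 1 − D₀(k_2−k_1)/(k_1 L₀) = 0.1805,
t_c = ln(6.234 × 0.1805) / (1.44 − 0.231) = ln(1.125) / 1.209 = 0.1180/1.209 = 0.09758 d.
D_c = (k_1/k_2) L₀ e^(−k_1 t_c) = (0.231/1.44) × 15.2 × e^(−0.231×0.09758) = 0.1604 × 15.2 × 0.9777 = 2.384 mg/L.
x_c = v t_c = 0.242 m/s × 0.09758 d × 86400 s/d = 2040 m ≈ 2.04 km.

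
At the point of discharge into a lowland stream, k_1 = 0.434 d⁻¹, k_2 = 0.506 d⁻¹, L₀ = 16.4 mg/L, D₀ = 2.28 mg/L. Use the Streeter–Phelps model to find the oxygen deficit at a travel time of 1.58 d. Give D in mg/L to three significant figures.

D ≈ 6.38 mg/L

k_1 L₀/(k_2−k_1) = 0.434×16.4/(0.506−0.434) = 7.118/0.07200 = 98.86 mg/L.
e^(−k_1 t) = e^(−0.434×1.580) = 0.5037; e^(−k_2 t) = e^(−0.506×1.580) = 0.4496.
D = 98.86 × (0.5037 − 0.4496) + 2.28 × 0.4496 = 5.354 + 1.025 = 6.379 mg/L.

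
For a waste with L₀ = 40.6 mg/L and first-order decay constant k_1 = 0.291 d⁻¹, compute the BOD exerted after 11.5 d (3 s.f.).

y ≈ 39.2 mg/L

y_t = L₀(1 − e^(−k_1 t)) = 40.6 × (1 − e^(−0.291×11.5))
= 40.6 × (1 − 0.03521) = 40.6 × 0.9648 = 39.17 mg/L.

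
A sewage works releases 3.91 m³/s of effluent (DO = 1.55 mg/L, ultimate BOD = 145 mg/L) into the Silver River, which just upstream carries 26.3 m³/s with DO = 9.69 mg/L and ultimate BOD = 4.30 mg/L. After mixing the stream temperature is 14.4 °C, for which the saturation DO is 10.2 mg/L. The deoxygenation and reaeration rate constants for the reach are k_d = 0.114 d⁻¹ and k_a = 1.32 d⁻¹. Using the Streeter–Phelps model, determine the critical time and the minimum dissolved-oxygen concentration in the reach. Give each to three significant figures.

Mixed DO = (26.3×9.69 + 3.91×1.55)/(26.3+3.91) = 260.9/30.21 = 8.636 mg/L.
Mixed L₀ = (26.3×4.30 + 3.91×145)/(30.21) = 680.0/30.21 = 22.51 mg/L.
Initial deficit D₀ = C_s − DO₀ = 10.2 − 8.636 = 1.564 mg/L.
t_c = (1/1.206) ln[(1.32/0.114)(1 − 1.564×1.206/(0.114×22.51))] = 0.8292 × ln(3.071) = 0.9303 d.
D_c = (0.114/1.32) × 22.51 × e^(−0.114×0.9303) = 0.08636 × 22.51 × 0.8994 = 1.748 mg/L.
Minimum DO = 10.2 − 1.748 = 8.452 mg/L.

t_c ≈ 0.930 d; minimum DO ≈ 8.45 mg/L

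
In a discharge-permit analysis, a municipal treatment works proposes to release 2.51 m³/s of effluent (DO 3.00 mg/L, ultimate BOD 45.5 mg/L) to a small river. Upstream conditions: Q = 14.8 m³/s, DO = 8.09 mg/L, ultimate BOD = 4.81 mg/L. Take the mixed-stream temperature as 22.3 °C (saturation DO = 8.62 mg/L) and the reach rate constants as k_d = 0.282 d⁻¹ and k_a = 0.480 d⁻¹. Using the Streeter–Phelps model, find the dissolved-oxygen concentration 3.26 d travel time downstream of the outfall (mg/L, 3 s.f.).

Mixed DO = (14.8×8.09 + 2.51×3.00)/(14.8+2.51) = 127.3/17.31 = 7.352 mg/L.
Mixed L₀ = (14.8×4.81 + 2.51×45.5)/(17.31) = 185.4/17.31 = 10.71 mg/L.
Initial deficit D₀ = C_s − DO₀ = 8.62 − 7.352 = 1.268 mg/L.
D(3.26) = [0.282×10.71/(0.480−0.282)](e^(−0.282×3.26) − e^(−0.480×3.26)) + 1.268 e^(−0.480×3.26)
= 15.25 × (0.3988 − 0.2091) + 1.268 × 0.2091 = 3.158 mg/L.
DO = 8.62 − 3.158 = 5.462 mg/L.

DO ≈ 5.46 mg/L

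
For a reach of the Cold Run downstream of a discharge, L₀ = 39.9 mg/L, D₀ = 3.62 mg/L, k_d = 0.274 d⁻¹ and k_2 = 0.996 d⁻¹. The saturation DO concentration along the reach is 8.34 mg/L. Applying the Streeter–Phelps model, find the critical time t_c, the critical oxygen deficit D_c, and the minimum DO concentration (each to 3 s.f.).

t_c ≈ 1.41 d; D_c ≈ 7.46 mg/L; min DO ≈ 0.879 mg/L

At the critical point dD/dt = 0, so k_d L₀ e^(−k_d t) = k_2 D. Substituting D(t) from the Streeter–Phelps equation and solving for t gives
t_c = ln[(k_2/k_d)(1 − D₀(k_2−k_d)/(k_d L₀))] / (k_2−k_d).
Here k_2−k_d = 0.7220 d⁻¹ and 1 − D₀(k_2−k_d)/(k_d L₀) = 1 − 3.62×0.7220/(0.274×39.9) = 0.7609, so
t_c = ln(3.635 × 0.7609) / 0.7220 = 1.017 / 0.7220 = 1.409 d.
L(t_c) = L₀ e^(−k_d t_c) = 39.9 × 0.6797 = 27.12 mg/L, and at the critical point k_2 D_c = k_d L, so D_c = (0.274/0.996) × 27.12 = 7.461 mg/L.
Minimum DO = C_s − D_c = 8.34 − 7.461 = 0.8793 mg/L.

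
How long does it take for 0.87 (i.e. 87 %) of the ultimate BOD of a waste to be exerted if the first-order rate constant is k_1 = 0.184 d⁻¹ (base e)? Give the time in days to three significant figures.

y/L₀ = 1 − e^(−k_1 t) = 0.87 ⇒ e^(−k_1 t) = 0.130
t = −ln(0.130) / 0.184 = 2.040 / 0.184 = 11.09 d.

t ≈ 11.1 d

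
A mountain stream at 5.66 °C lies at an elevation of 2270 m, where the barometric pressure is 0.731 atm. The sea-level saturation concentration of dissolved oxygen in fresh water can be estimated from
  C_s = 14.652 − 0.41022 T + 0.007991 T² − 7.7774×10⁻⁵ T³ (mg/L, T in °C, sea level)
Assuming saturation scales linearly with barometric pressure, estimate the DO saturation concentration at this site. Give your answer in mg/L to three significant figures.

C_s ≈ 9.19 mg/L

At sea level: C_s = 14.652 − 0.41022×5.66 + 0.007991×5.66² − 7.7774×10⁻⁵×5.66³ = 12.57 mg/L.
Pressure correction: C_s' = 12.57 × 0.731 = 9.190 mg/L.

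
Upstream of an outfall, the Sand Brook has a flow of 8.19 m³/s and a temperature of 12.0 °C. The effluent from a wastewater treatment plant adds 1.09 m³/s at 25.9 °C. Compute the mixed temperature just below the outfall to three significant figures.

13.6 °C

Flow-weighted mixing: C = (Q_r C_r + Q_w C_w)/(Q_r + Q_w)
= (8.19×12.0 + 1.09×25.9)/(8.19 + 1.09) = 126.5/9.280 = 13.63 °C.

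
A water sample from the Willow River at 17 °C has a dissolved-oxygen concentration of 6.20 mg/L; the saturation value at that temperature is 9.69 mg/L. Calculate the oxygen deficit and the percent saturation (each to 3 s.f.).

D ≈ 3.49 mg/L; 64.0 % saturation

D = C_s − C = 9.69 − 6.20 = 3.49 mg/L.
% saturation = 6.20/9.69 × 100 = 64.0 %.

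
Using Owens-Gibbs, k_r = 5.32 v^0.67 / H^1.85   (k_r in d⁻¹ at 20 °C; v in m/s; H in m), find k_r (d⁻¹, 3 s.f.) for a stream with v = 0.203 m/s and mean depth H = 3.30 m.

k_r = 5.32 × 0.203^0.67 / 3.30^1.85 = 5.32 × 0.3436 / 9.104 = 0.2008 d⁻¹.

k_r ≈ 0.201 d⁻¹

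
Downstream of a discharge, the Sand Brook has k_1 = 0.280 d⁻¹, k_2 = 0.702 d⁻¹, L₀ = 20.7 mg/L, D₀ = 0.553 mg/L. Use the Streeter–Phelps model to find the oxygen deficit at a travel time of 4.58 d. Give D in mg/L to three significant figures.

D ≈ 3.28 mg/L

k_1 L₀/(k_2−k_1) = 0.280×20.7/(0.702−0.280) = 5.796/0.4220 = 13.73 mg/L.
e^(−k_1 t) = e^(−0.280×4.580) = 0.2774; e^(−k_2 t) = e^(−0.702×4.580) = 0.04015.
D = 13.73 × (0.2774 − 0.04015) + 0.553 × 0.04015 = 3.258 + 0.02220 = 3.280 mg/L.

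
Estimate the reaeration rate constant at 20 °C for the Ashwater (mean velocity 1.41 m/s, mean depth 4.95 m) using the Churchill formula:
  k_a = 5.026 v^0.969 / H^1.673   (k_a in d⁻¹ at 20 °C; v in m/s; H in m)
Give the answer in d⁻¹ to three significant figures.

k_a = 5.026 × 1.41^0.969 / 4.95^1.673 = 5.026 × 1.395 / 14.52 = 0.4828 d⁻¹.

k_a ≈ 0.483 d⁻¹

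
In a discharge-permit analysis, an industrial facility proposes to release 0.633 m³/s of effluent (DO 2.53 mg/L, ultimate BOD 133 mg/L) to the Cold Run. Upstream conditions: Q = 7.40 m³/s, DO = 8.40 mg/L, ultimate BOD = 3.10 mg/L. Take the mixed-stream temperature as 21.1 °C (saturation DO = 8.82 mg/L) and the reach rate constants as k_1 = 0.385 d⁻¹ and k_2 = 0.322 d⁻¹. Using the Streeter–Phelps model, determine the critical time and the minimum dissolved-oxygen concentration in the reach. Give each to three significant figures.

Mixed DO = (7.40×8.40 + 0.633×2.53)/(7.40+0.633) = 63.76/8.033 = 7.937 mg/L.
Mixed L₀ = (7.40×3.10 + 0.633×133)/(8.033) = 107.1/8.033 = 13.34 mg/L.
Initial deficit D₀ = C_s − DO₀ = 8.82 − 7.937 = 0.8826 mg/L.
t_c = (1/-0.06300) ln[(0.322/0.385)(1 − 0.8826×-0.06300/(0.385×13.34))] = -15.87 × ln(0.8454) = 2.665 d.
D_c = (0.385/0.322) × 13.34 × e^(−0.385×2.665) = 1.196 × 13.34 × 0.3584 = 5.714 mg/L.
Minimum DO = 8.82 − 5.714 = 3.106 mg/L.

t_c ≈ 2.67 d; minimum DO ≈ 3.11 mg/L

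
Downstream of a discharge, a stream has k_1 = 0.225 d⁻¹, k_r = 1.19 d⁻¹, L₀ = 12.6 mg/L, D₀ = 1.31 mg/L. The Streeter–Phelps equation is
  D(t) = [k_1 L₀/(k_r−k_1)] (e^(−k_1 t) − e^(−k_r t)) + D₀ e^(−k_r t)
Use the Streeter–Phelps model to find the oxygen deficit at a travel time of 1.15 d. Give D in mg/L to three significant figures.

D ≈ 1.85 mg/L

k_1 L₀/(k_r−k_1) = 0.225×12.6/(1.19−0.225) = 2.835/0.9650 = 2.938 mg/L.
e^(−k_1 t) = e^(−0.225×1.150) = 0.7720; e^(−k_r t) = e^(−1.19×1.150) = 0.2545.
D = 2.938 × (0.7720 − 0.2545) + 1.31 × 0.2545 = 1.520 + 0.3334 = 1.854 mg/L.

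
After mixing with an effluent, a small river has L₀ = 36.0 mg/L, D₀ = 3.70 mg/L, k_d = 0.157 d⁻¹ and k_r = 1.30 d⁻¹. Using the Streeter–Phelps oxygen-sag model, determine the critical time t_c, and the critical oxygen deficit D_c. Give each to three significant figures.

t_c ≈ 0.643 d; D_c ≈ 3.93 mg/L

At the critical point dD/dt = 0, so k_d L₀ e^(−k_d t) = k_r D. Substituting D(t) from the Streeter–Phelps equation and solving for t gives
t_c = ln[(k_r/k_d)(1 − D₀(k_r−k_d)/(k_d L₀))] / (k_r−k_d).
Here k_r−k_d = 1.143 d⁻¹ and 1 − D₀(k_r−k_d)/(k_d L₀) = 1 − 3.70×1.143/(0.157×36.0) = 0.2518, so
t_c = ln(8.280 × 0.2518) / 1.143 = 0.7346 / 1.143 = 0.6427 d.
L(t_c) = L₀ e^(−k_d t_c) = 36.0 × 0.9040 = 32.54 mg/L, and at the critical point k_r D_c = k_d L, so D_c = (0.157/1.30) × 32.54 = 3.930 mg/L.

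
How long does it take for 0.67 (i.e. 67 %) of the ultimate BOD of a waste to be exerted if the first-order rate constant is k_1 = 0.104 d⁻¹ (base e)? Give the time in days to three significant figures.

y/L₀ = 1 − e^(−k_1 t) = 0.67 ⇒ e^(−k_1 t) = 0.330
t = −ln(0.330) / 0.104 = 1.109 / 0.104 = 10.66 d.

t ≈ 10.7 d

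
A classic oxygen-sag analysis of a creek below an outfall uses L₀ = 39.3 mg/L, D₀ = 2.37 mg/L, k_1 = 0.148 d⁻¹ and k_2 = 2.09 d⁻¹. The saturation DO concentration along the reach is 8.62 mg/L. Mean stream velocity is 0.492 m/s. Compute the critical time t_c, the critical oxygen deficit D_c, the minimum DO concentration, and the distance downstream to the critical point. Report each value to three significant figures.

t_c = [1/(k_2−k_1)] ln[(k_2/k_1)(1 − D₀(k_2−k_1)/(k_1 L₀))]
= [1/(2.09−0.148)] ln[(2.09/0.148)(1 − 2.37×1.942/(0.148×39.3))]
= (1/1.942) ln[14.12 × 0.2087] = 0.5149 × ln(2.947) = 0.5149 × 1.081 = 0.5566 d.
L(t_c) = L₀ e^(−k_1 t_c) = 39.3 × 0.9209 = 36.19 mg/L, and at the critical point k_2 D_c = k_1 L, so D_c = (0.148/2.09) × 36.19 = 2.563 mg/L.
Minimum DO = C_s − D_c = 8.62 − 2.563 = 6.057 mg/L.
x_c = v t_c = 0.492 m/s × 0.5566 d × 86400 s/d = 23660 m ≈ 23.7 km.

t_c ≈ 0.557 d; D_c ≈ 2.56 mg/L; min DO ≈ 6.06 mg/L; x_c ≈ 23.7 km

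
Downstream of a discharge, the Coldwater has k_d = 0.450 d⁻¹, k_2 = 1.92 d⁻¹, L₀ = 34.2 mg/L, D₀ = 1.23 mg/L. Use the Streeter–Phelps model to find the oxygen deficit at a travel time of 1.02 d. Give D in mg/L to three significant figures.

k_d L₀/(k_2−k_d) = 0.450×34.2/(1.92−0.450) = 15.39/1.470 = 10.47 mg/L.
e^(−k_d t) = e^(−0.450×1.020) = 0.6319; e^(−k_2 t) = e^(−1.92×1.020) = 0.1411.
D = 10.47 × (0.6319 − 0.1411) + 1.23 × 0.1411 = 5.139 + 0.1735 = 5.312 mg/L.

D ≈ 5.31 mg/L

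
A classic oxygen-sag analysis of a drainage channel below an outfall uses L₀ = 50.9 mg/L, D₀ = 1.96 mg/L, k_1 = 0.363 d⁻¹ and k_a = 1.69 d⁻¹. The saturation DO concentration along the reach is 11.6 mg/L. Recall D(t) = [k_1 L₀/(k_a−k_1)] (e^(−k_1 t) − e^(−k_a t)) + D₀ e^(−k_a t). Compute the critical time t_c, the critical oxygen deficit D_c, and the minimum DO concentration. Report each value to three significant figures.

At the critical point dD/dt = 0, so k_1 L₀ e^(−k_1 t) = k_a D. Substituting D(t) from the Streeter–Phelps equation and solving for t gives
t_c = ln[(k_a/k_1)(1 − D₀(k_a−k_1)/(k_1 L₀))] / (k_a−k_1).
Here k_a−k_1 = 1.327 d⁻¹ and 1 − D₀(k_a−k_1)/(k_1 L₀) = 1 − 1.96×1.327/(0.363×50.9) = 0.8592, so
t_c = ln(4.656 × 0.8592) / 1.327 = 1.386 / 1.327 = 1.045 d.
L(t_c) = L₀ e^(−k_1 t_c) = 50.9 × 0.6844 = 34.84 mg/L, and at the critical point k_a D_c = k_1 L, so D_c = (0.363/1.69) × 34.84 = 7.482 mg/L.
Minimum DO = C_s − D_c = 11.6 − 7.482 = 4.118 mg/L.

t_c ≈ 1.04 d; D_c ≈ 7.48 mg/L; min DO ≈ 4.12 mg/L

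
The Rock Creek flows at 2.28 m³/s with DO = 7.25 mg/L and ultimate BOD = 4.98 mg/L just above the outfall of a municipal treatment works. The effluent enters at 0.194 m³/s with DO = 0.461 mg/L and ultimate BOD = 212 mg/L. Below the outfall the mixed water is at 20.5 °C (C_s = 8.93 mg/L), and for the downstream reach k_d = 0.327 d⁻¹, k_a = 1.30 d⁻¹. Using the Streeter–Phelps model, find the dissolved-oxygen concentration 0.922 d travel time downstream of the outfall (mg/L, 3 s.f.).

DO ≈ 5.14 mg/L

Mixed DO = (2.28×7.25 + 0.194×0.461)/(2.28+0.194) = 16.62/2.474 = 6.718 mg/L.
Mixed L₀ = (2.28×4.98 + 0.194×212)/(2.474) = 52.48/2.474 = 21.21 mg/L.
Initial deficit D₀ = C_s − DO₀ = 8.93 − 6.718 = 2.212 mg/L.
D(0.922) = [0.327×21.21/(1.30−0.327)](e^(−0.327×0.922) − e^(−1.30×0.922)) + 2.212 e^(−1.30×0.922)
= 7.129 × (0.7397 − 0.3016) + 2.212 × 0.3016 = 3.791 mg/L.
DO = 8.93 − 3.791 = 5.139 mg/L.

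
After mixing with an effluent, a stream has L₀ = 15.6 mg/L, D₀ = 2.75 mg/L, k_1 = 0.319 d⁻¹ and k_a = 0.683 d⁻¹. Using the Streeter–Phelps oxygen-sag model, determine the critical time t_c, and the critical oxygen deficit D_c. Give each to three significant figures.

At the critical point dD/dt = 0, so k_1 L₀ e^(−k_1 t) = k_a D. Substituting D(t) from the Streeter–Phelps equation and solving for t gives
t_c = ln[(k_a/k_1)(1 − D₀(k_a−k_1)/(k_1 L₀))] / (k_a−k_1).
Here k_a−k_1 = 0.3640 d⁻¹ and 1 − D₀(k_a−k_1)/(k_1 L₀) = 1 − 2.75×0.3640/(0.319×15.6) = 0.7989, so
t_c = ln(2.141 × 0.7989) / 0.3640 = 0.5367 / 0.3640 = 1.475 d.
L(t_c) = L₀ e^(−k_1 t_c) = 15.6 × 0.6248 = 9.746 mg/L, and at the critical point k_a D_c = k_1 L, so D_c = (0.319/0.683) × 9.746 = 4.552 mg/L.

t_c ≈ 1.47 d; D_c ≈ 4.55 mg/L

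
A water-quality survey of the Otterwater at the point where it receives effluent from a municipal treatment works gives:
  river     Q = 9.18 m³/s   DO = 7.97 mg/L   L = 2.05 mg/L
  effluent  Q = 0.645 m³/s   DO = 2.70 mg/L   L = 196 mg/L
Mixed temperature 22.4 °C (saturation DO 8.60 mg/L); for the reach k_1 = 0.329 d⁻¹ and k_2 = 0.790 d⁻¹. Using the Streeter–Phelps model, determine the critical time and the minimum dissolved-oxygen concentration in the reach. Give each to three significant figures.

Mixed DO = (9.18×7.97 + 0.645×2.70)/(9.18+0.645) = 74.91/9.825 = 7.624 mg/L.
Mixed L₀ = (9.18×2.05 + 0.645×196)/(9.825) = 145.2/9.825 = 14.78 mg/L.
Initial deficit D₀ = C_s − DO₀ = 8.60 − 7.624 = 0.9760 mg/L.
t_c = (1/0.4610) ln[(0.790/0.329)(1 − 0.9760×0.4610/(0.329×14.78))] = 2.169 × ln(2.179) = 1.690 d.
D_c = (0.329/0.790) × 14.78 × e^(−0.329×1.690) = 0.4165 × 14.78 × 0.5736 = 3.531 mg/L.
Minimum DO = 8.60 − 3.531 = 5.069 mg/L.

t_c ≈ 1.69 d; minimum DO ≈ 5.07 mg/L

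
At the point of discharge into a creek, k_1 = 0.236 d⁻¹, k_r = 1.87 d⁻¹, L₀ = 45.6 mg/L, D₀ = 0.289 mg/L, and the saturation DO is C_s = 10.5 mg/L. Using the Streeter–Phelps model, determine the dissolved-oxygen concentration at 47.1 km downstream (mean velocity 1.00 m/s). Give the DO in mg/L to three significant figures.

DO ≈ 6.98 mg/L

Travel time t = x/v = 47.1 km / (1.00 m/s) = 47100 m / 1.00 m/s = 47100 s = 0.5451 d.
k_1 L₀/(k_r−k_1) = 0.236×45.6/(1.87−0.236) = 10.76/1.634 = 6.586 mg/L.
e^(−k_1 t) = e^(−0.236×0.5451) = 0.8793; e^(−k_r t) = e^(−1.87×0.5451) = 0.3608.
D = 6.586 × (0.8793 − 0.3608) + 0.289 × 0.3608 = 3.415 + 0.1043 = 3.519 mg/L.
DO = C_s − D = 10.5 − 3.519 = 6.981 mg/L.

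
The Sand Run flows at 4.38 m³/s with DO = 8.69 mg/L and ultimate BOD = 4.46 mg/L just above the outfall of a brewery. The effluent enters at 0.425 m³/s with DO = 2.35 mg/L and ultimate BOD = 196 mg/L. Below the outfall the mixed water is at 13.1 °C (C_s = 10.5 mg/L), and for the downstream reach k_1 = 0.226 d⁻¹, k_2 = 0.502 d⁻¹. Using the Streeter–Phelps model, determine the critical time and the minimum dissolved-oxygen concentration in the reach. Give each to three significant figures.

Mixed DO = (4.38×8.69 + 0.425×2.35)/(4.38+0.425) = 39.06/4.805 = 8.129 mg/L.
Mixed L₀ = (4.38×4.46 + 0.425×196)/(4.805) = 102.8/4.805 = 21.40 mg/L.
Initial deficit D₀ = C_s − DO₀ = 10.5 − 8.129 = 2.371 mg/L.
t_c = (1/0.2760) ln[(0.502/0.226)(1 − 2.371×0.2760/(0.226×21.40))] = 3.623 × ln(1.921) = 2.365 d.
D_c = (0.226/0.502) × 21.40 × e^(−0.226×2.365) = 0.4502 × 21.40 × 0.5860 = 5.646 mg/L.
Minimum DO = 10.5 − 5.646 = 4.854 mg/L.

t_c ≈ 2.36 d; minimum DO ≈ 4.85 mg/L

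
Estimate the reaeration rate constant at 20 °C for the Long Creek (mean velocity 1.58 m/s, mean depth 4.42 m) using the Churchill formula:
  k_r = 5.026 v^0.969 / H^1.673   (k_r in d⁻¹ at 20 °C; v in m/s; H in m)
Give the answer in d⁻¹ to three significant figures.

k_r ≈ 0.652 d⁻¹

k_r = 5.026 × 1.58^0.969 / 4.42^1.673 = 5.026 × 1.558 / 12.02 = 0.6515 d⁻¹.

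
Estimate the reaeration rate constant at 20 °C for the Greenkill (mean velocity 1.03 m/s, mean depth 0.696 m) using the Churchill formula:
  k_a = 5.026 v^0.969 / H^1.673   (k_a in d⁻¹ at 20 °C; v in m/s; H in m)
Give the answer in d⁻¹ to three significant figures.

k_a = 5.026 × 1.03^0.969 / 0.696^1.673 = 5.026 × 1.029 / 0.5454 = 9.484 d⁻¹.

k_a ≈ 9.48 d⁻¹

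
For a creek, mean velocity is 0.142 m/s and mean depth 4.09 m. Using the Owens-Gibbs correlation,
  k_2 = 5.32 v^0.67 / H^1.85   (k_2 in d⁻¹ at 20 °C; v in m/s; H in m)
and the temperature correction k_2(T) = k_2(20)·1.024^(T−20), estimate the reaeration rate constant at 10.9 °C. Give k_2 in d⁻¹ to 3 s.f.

k_2 ≈ 0.0856 d⁻¹

k_2(20) = 5.32 × 0.142^0.67 / 4.09^1.85 = 5.32 × 0.2704 / 13.54 = 0.1062 d⁻¹.
k_2(10.9) = 0.1062 × 1.024^(10.9−20) = 0.1062 × 0.8059 = 0.08561 d⁻¹.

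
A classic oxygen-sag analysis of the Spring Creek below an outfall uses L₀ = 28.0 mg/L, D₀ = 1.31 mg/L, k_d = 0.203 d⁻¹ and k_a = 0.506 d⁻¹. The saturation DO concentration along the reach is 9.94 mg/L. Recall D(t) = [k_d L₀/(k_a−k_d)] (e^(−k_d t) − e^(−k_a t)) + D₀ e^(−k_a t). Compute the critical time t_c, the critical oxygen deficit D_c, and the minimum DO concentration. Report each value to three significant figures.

t_c = [1/(k_a−k_d)] ln[(k_a/k_d)(1 − D₀(k_a−k_d)/(k_d L₀))]
= [1/(0.506−0.203)] ln[(0.506/0.203)(1 − 1.31×0.3030/(0.203×28.0))]
= (1/0.3030) ln[2.493 × 0.9302] = 3.300 × ln(2.319) = 3.300 × 0.8409 = 2.775 d.
D_c = (k_d/k_a) L₀ e^(−k_d t_c) = (0.203/0.506) × 28.0 × e^(−0.203×2.775) = 0.4012 × 28.0 × 0.5693 = 6.395 mg/L.
Minimum DO = C_s − D_c = 9.94 − 6.395 = 3.545 mg/L.

t_c ≈ 2.78 d; D_c ≈ 6.39 mg/L; min DO ≈ 3.55 mg/L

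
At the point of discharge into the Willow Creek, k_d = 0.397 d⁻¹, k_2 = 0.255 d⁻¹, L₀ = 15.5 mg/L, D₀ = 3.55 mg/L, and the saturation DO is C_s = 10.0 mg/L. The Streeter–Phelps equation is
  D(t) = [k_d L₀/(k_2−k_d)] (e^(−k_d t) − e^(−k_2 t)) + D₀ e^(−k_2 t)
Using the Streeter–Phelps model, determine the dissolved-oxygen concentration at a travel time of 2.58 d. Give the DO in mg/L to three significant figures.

DO ≈ 1.28 mg/L

k_d L₀/(k_2−k_d) = 0.397×15.5/(0.255−0.397) = 6.154/-0.1420 = -43.33 mg/L.
e^(−k_d t) = e^(−0.397×2.580) = 0.3591; e^(−k_2 t) = e^(−0.255×2.580) = 0.5179.
D = -43.33 × (0.3591 − 0.5179) + 3.55 × 0.5179 = 6.885 + 1.839 = 8.723 mg/L.
DO = C_s − D = 10.0 − 8.723 = 1.277 mg/L.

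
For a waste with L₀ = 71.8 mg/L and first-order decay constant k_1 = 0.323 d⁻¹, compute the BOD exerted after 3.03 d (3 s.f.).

y_t = L₀(1 − e^(−k_1 t)) = 71.8 × (1 − e^(−0.323×3.03))
= 71.8 × (1 − 0.3758) = 71.8 × 0.6242 = 44.82 mg/L.

y ≈ 44.8 mg/L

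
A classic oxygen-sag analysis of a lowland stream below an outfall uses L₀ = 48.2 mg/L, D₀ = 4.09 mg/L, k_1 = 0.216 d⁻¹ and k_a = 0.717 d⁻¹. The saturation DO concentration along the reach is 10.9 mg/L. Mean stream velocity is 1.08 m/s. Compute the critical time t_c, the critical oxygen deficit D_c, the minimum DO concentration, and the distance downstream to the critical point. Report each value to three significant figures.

t_c ≈ 1.96 d; D_c ≈ 9.51 mg/L; min DO ≈ 1.39 mg/L; x_c ≈ 183 km

t_c = [1/(k_a−k_1)] ln[(k_a/k_1)(1 − D₀(k_a−k_1)/(k_1 L₀))]
= [1/(0.717−0.216)] ln[(0.717/0.216)(1 − 4.09×0.5010/(0.216×48.2))]
= (1/0.5010) ln[3.319 × 0.8032] = 1.996 × ln(2.666) = 1.996 × 0.9806 = 1.957 d.
L(t_c) = L₀ e^(−k_1 t_c) = 48.2 × 0.6552 = 31.58 mg/L, and at the critical point k_a D_c = k_1 L, so D_c = (0.216/0.717) × 31.58 = 9.514 mg/L.
Minimum DO = C_s − D_c = 10.9 − 9.514 = 1.386 mg/L.
x_c = v t_c = 1.08 m/s × 1.957 d × 86400 s/d = 182600 m ≈ 183 km.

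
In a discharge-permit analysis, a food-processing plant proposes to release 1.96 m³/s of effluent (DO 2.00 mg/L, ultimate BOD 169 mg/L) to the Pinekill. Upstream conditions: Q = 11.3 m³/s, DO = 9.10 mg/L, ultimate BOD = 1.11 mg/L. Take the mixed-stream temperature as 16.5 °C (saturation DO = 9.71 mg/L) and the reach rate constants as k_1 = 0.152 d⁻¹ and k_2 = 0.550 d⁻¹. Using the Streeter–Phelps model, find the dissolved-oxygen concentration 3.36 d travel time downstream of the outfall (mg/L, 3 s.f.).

Mixed DO = (11.3×9.10 + 1.96×2.00)/(11.3+1.96) = 106.8/13.26 = 8.051 mg/L.
Mixed L₀ = (11.3×1.11 + 1.96×169)/(13.26) = 343.8/13.26 = 25.93 mg/L.
Initial deficit D₀ = C_s − DO₀ = 9.71 − 8.051 = 1.659 mg/L.
D(3.36) = [0.152×25.93/(0.550−0.152)](e^(−0.152×3.36) − e^(−0.550×3.36)) + 1.659 e^(−0.550×3.36)
= 9.902 × (0.6001 − 0.1576) + 1.659 × 0.1576 = 4.643 mg/L.
DO = 9.71 − 4.643 = 5.067 mg/L.

DO ≈ 5.07 mg/L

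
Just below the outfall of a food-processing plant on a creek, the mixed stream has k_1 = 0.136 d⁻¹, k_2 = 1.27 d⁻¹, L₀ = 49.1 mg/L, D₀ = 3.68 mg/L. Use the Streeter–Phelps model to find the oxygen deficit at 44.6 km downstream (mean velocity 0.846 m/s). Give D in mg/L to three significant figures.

D ≈ 4.40 mg/L

Travel time t = x/v = 44.6 km / (0.846 m/s) = 44600 m / 0.846 m/s = 52720 s = 0.6102 d.
k_1 L₀/(k_2−k_1) = 0.136×49.1/(1.27−0.136) = 6.678/1.134 = 5.889 mg/L.
e^(−k_1 t) = e^(−0.136×0.6102) = 0.9204; e^(−k_2 t) = e^(−1.27×0.6102) = 0.4607.
D = 5.889 × (0.9204 − 0.4607) + 3.68 × 0.4607 = 2.707 + 1.696 = 4.402 mg/L.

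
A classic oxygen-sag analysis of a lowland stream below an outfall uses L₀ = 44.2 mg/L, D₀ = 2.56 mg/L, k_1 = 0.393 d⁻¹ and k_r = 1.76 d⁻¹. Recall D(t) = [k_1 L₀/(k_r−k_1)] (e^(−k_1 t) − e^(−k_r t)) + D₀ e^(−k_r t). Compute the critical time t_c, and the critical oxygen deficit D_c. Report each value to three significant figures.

At the critical point dD/dt = 0, so k_1 L₀ e^(−k_1 t) = k_r D. Substituting D(t) from the Streeter–Phelps equation and solving for t gives
t_c = ln[(k_r/k_1)(1 − D₀(k_r−k_1)/(k_1 L₀))] / (k_r−k_1).
Here k_r−k_1 = 1.367 d⁻¹ and 1 − D₀(k_r−k_1)/(k_1 L₀) = 1 − 2.56×1.367/(0.393×44.2) = 0.7985, so
t_c = ln(4.478 × 0.7985) / 1.367 = 1.274 / 1.367 = 0.9322 d.
D_c = (k_1/k_r) L₀ e^(−k_1 t_c) = (0.393/1.76) × 44.2 × e^(−0.393×0.9322) = 0.2233 × 44.2 × 0.6933 = 6.842 mg/L.

t_c ≈ 0.932 d; D_c ≈ 6.84 mg/L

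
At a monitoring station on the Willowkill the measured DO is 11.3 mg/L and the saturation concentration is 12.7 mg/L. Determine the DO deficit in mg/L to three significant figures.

D ≈ 1.40 mg/L

D = C_s − C = 12.7 − 11.3 = 1.40 mg/L.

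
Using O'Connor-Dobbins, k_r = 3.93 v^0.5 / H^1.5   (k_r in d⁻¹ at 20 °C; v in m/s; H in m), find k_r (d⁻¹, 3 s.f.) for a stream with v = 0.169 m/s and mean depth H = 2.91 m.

k_r ≈ 0.325 d⁻¹

k_r = 3.93 × 0.169^0.5 / 2.91^1.5 = 3.93 × 0.4111 / 4.964 = 0.3255 d⁻¹.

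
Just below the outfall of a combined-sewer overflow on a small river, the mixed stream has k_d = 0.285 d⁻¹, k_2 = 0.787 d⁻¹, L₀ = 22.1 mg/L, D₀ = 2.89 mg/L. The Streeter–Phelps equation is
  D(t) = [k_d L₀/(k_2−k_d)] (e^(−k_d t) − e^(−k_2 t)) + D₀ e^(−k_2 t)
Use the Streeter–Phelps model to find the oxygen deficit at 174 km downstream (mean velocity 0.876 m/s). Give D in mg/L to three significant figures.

Travel time t = x/v = 174 km / (0.876 m/s) = 174000 m / 0.876 m/s = 198600 s = 2.299 d.
k_d L₀/(k_2−k_d) = 0.285×22.1/(0.787−0.285) = 6.298/0.5020 = 12.55 mg/L.
e^(−k_d t) = e^(−0.285×2.299) = 0.5193; e^(−k_2 t) = e^(−0.787×2.299) = 0.1638.
D = 12.55 × (0.5193 − 0.1638) + 2.89 × 0.1638 = 4.461 + 0.4733 = 4.935 mg/L.

D ≈ 4.93 mg/L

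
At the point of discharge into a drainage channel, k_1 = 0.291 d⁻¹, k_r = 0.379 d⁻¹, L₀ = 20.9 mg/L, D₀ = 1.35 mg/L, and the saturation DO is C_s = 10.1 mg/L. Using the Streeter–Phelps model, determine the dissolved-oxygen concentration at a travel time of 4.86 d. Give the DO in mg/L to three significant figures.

DO ≈ 4.04 mg/L

k_1 L₀/(k_r−k_1) = 0.291×20.9/(0.379−0.291) = 6.082/0.08800 = 69.11 mg/L.
e^(−k_1 t) = e^(−0.291×4.860) = 0.2431; e^(−k_r t) = e^(−0.379×4.860) = 0.1585.
D = 69.11 × (0.2431 − 0.1585) + 1.35 × 0.1585 = 5.847 + 0.2140 = 6.061 mg/L.
DO = C_s − D = 10.1 − 6.061 = 4.039 mg/L.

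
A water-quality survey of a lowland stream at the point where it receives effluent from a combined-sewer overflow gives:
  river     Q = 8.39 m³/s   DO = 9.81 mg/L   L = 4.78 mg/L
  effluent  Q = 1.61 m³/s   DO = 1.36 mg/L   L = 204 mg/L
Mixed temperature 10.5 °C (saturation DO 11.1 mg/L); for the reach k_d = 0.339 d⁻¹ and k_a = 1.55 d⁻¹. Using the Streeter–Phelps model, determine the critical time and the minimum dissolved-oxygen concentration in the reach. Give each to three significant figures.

Mixed DO = (8.39×9.81 + 1.61×1.36)/(8.39+1.61) = 84.50/10.00 = 8.450 mg/L.
Mixed L₀ = (8.39×4.78 + 1.61×204)/(10.00) = 368.5/10.00 = 36.85 mg/L.
Initial deficit D₀ = C_s − DO₀ = 11.1 − 8.450 = 2.650 mg/L.
t_c = (1/1.211) ln[(1.55/0.339)(1 − 2.650×1.211/(0.339×36.85))] = 0.8258 × ln(3.398) = 1.010 d.
D_c = (0.339/1.55) × 36.85 × e^(−0.339×1.010) = 0.2187 × 36.85 × 0.7101 = 5.724 mg/L.
Minimum DO = 11.1 − 5.724 = 5.376 mg/L.

t_c ≈ 1.01 d; minimum DO ≈ 5.38 mg/L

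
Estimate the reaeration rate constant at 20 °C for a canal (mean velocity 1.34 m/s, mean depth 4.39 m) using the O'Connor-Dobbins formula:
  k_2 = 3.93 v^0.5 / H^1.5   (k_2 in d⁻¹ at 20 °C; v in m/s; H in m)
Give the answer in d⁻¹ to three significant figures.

k_2 = 3.93 × 1.34^0.5 / 4.39^1.5 = 3.93 × 1.158 / 9.198 = 0.4946 d⁻¹.

k_2 ≈ 0.495 d⁻¹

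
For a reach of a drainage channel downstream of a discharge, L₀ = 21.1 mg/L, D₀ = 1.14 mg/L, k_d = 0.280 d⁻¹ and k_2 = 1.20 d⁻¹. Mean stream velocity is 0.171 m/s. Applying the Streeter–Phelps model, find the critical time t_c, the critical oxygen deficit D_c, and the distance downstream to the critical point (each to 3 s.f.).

At the critical point dD/dt = 0, so k_d L₀ e^(−k_d t) = k_2 D. Substituting D(t) from the Streeter–Phelps equation and solving for t gives
t_c = ln[(k_2/k_d)(1 − D₀(k_2−k_d)/(k_d L₀))] / (k_2−k_d).
Here k_2−k_d = 0.9200 d⁻¹ and 1 − D₀(k_2−k_d)/(k_d L₀) = 1 − 1.14×0.9200/(0.280×21.1) = 0.8225, so
t_c = ln(4.286 × 0.8225) / 0.9200 = 1.260 / 0.9200 = 1.369 d.
L(t_c) = L₀ e^(−k_d t_c) = 21.1 × 0.6815 = 14.38 mg/L, and at the critical point k_2 D_c = k_d L, so D_c = (0.280/1.20) × 14.38 = 3.355 mg/L.
x_c = v t_c = 0.171 m/s × 1.369 d × 86400 s/d = 20230 m ≈ 20.2 km.

t_c ≈ 1.37 d; D_c ≈ 3.36 mg/L; x_c ≈ 20.2 km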